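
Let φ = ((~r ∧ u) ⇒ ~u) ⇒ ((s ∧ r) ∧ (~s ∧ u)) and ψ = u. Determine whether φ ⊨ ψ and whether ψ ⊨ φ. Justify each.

(⇐) This fails. Under u = T, r = T, s = F, the left side is false but the right side is true.

(⇒) Assume the antecedent. If u is true, u reduces to true regardless of the other variables. If u is false, the antecedent cannot hold. Either way u holds.

The forward direction holds; the converse fails.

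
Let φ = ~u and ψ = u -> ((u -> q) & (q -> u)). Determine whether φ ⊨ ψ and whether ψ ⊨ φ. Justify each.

(⟹) Assume the antecedent. If u is true, the antecedent cannot hold. If u is false, u -> ((u -> q) & (q -> u)) reduces to true regardless of the other variables. Either way u -> ((u -> q) & (q -> u)) holds.

(⟸) This fails. Under u = T, q = T, the left side is false but the right side is true.

(⇒) holds; (⇐) fails.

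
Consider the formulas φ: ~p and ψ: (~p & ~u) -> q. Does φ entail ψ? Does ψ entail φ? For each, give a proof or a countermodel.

(→) This fails. Under u = F, q = F, p = F, the left side is true but the right side is false.

(←) This fails. Under u = F, q = F, p = T, the left side is false but the right side is true.

Neither implication holds.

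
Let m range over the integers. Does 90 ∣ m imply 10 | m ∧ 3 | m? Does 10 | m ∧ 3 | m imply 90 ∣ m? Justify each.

(→) If 90 ∣ m, write m = 90q. Since 90 = 9·10, m = 10·(9q), so 10 ∣ m; and since 90 = 30·3, m = 3·(30q), so 3 ∣ m.

(←) This fails: take m = 30. Both 10 ∣ 30 and 3 ∣ 30, yet 30 is not a multiple of 90 (since 30 = 0·90 + 30), so 90 ∤ 30.

(⇒) holds; (⇐) fails.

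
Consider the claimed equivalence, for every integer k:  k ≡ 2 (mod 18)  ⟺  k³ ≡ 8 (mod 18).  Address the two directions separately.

[⇒] Suppose k ≡ 2 (mod 18). Write k = 18j + 2. Then (18j + 2)³ = 5832j³ + 1944j² + 216j + 8 = 18(324j³ + 108j² + 12j) + 8, so k³ ≡ 8 (mod 18).

[⇐] This fails: take k = 8. Then 8³ = 512 ≡ 8 (mod 18), yet 8 ≡ 8 (mod 18), not 2.

Only the forward direction holds.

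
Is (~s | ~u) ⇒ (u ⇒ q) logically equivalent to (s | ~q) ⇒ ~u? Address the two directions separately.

Not equivalent: only (⇐) holds.

[⇒] This fails. Under s = T, u = T, q = F, the left side is true but the right side is false.

[⇐] Assume the antecedent. If u is true, the antecedent forces (s = F, u = T, q = T), and (~s | ~u) ⇒ (u ⇒ q) holds there. If u is false, (~s | ~u) ⇒ (u ⇒ q) reduces to true regardless of the other variables. Either way (~s | ~u) ⇒ (u ⇒ q) holds.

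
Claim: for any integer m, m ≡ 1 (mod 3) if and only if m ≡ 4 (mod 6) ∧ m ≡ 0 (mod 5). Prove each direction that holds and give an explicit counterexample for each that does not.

Forward direction. This fails: m = 1 gives 1 ≡ 1 (mod 3) but 1 ≡ 1 (mod 6), so the conjunction on the right does not hold.

Converse. If m ≡ 4 (mod 6) and m ≡ 0 (mod 5), then by the Chinese remainder theorem m ≡ 10 (mod 30). Since 10 ≡ 1 (mod 3) and 3 ∣ 30, we get m ≡ 1 (mod 3).

The forward direction fails; the converse holds.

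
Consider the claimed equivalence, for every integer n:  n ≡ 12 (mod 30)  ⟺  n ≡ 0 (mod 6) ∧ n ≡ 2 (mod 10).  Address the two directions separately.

Converse. If n ≡ 0 (mod 6) and n ≡ 2 (mod 10), then by the Chinese remainder theorem n ≡ 12 (mod 30). This is exactly n ≡ 12 (mod 30).

Forward direction. Suppose n ≡ 12 (mod 30); write n = 30j + 12. Since 6 ∣ 30, reducing mod 6 gives n ≡ 12 ≡ 0 (mod 6); since 10 ∣ 30, reducing mod 10 gives n ≡ 12 ≡ 2 (mod 10).

Both directions hold; the statement is true.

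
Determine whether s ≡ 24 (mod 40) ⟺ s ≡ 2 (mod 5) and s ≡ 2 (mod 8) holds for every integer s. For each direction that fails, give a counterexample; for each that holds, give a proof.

Both directions fail.

(⇒) This fails: s = 24 gives 24 ≡ 24 (mod 40) but 24 ≡ 4 (mod 5), so the conjunction on the right does not hold.

(⇐) This fails: s = 2 satisfies both congruences on the right (2 ≡ 2 mod 5 and 2 ≡ 2 mod 8) yet 2 ≡ 2 (mod 40), not 24.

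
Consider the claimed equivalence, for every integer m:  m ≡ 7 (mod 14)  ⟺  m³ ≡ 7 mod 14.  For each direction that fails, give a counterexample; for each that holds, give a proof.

(⟸) Suppose m³ ≡ 7 (mod 14). The only residue r in {0, …, 13} with r³ ≡ 7 (mod 14) is r = 7, so m ≡ 7 (mod 14).

(⟹) Suppose m ≡ 7 (mod 14). Write m = 14j + 7. Then (14j + 7)³ = 2744j³ + 4116j² + 2058j + 343 = 14(196j³ + 294j² + 147j + 24) + 7, so m³ ≡ 7 (mod 14).

Both implications hold.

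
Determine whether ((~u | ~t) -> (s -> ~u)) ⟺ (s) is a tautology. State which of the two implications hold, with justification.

Neither implication holds.

(⟹) This fails. Under u = F, t = F, s = F, the left side is true but the right side is false.

(⟸) This fails. Under u = T, t = F, s = T, the left side is false but the right side is true.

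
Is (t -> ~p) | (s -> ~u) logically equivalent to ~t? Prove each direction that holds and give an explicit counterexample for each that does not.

Only the reverse direction holds.

(⇒) This fails. Under p = F, t = T, s = F, u = F, the left side is true but the right side is false.

(⇐) Assume the antecedent. If t is true, the antecedent cannot hold. If t is false, (t -> ~p) | (s -> ~u) reduces to true regardless of the other variables. Either way (t -> ~p) | (s -> ~u) holds.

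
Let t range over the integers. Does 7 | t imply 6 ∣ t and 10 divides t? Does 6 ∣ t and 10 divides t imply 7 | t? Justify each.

[⇒] This fails: take t = 7. Certainly 7 ∣ 7, but 6 ∤ 7.

[⇐] This fails: take t = 30. Both 6 ∣ 30 and 10 ∣ 30, yet 30 is not a multiple of 7 (since 30 = 4·7 + 2), so 7 ∤ 30.

(⇒) fails and (⇐) fails.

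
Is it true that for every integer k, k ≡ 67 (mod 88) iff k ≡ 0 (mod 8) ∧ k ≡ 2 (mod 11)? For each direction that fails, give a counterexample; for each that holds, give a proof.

(⇒) This fails: k = 67 gives 67 ≡ 67 (mod 88) but 67 ≡ 3 (mod 8), so the conjunction on the right does not hold.

(⇐) This fails: k = 24 satisfies both congruences on the right (24 ≡ 0 mod 8 and 24 ≡ 2 mod 11) yet 24 ≡ 24 (mod 88), not 67.

(⇒) fails and (⇐) fails.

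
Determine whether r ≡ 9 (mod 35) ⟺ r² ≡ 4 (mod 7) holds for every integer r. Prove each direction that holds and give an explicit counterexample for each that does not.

[⇐] This fails: take r = 2. Then 2² = 4 ≡ 4 (mod 7), yet 2 ≡ 2 (mod 35), not 9.

[⇒] Suppose r ≡ 9 (mod 35). Then r² ≡ 9² = 81 (mod 35), and since 7 ∣ 35, also r² ≡ 4 (mod 7).

Only the forward implication holds.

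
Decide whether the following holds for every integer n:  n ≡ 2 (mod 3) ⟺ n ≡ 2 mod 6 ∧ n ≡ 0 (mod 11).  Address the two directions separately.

(⇒) fails; (⇐) holds.

(←) If n ≡ 2 (mod 6) and n ≡ 0 (mod 11), then by the Chinese remainder theorem n ≡ 44 (mod 66). Since 44 ≡ 2 (mod 3) and 3 ∣ 66, we get n ≡ 2 (mod 3).

(→) This fails: n = 2 gives 2 ≡ 2 (mod 3) but 2 ≡ 2 (mod 11), so the conjunction on the right does not hold.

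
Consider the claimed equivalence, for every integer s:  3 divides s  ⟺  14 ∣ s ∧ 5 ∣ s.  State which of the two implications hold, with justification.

(⟹) This fails: take s = 3. Certainly 3 ∣ 3, but 14 ∤ 3.

(⟸) This fails: take s = 70. Both 14 ∣ 70 and 5 ∣ 70, yet 70 is not a multiple of 3 (since 70 = 23·3 + 1), so 3 ∤ 70.

(⇒) fails and (⇐) fails.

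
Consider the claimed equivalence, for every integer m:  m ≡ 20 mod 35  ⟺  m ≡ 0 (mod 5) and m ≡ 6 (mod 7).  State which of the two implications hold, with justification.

(→) Suppose m ≡ 20 (mod 35); write m = 35j + 20. Since 5 ∣ 35, reducing mod 5 gives m ≡ 20 ≡ 0 (mod 5); since 7 ∣ 35, reducing mod 7 gives m ≡ 20 ≡ 6 (mod 7).

(←) Conversely, if m ≡ 0 (mod 5) and m ≡ 6 (mod 7), then by the Chinese remainder theorem m ≡ 20 (mod 35). This is exactly m ≡ 20 (mod 35).

The biconditional holds.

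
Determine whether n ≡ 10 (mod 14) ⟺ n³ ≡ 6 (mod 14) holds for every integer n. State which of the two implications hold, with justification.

[⇐] This fails: take n = 6. Then 6³ = 216 ≡ 6 (mod 14), yet 6 ≡ 6 (mod 14), not 10.

[⇒] Suppose n ≡ 10 (mod 14). Write n = 14j + 10. Then (14j + 10)³ = 2744j³ + 5880j² + 4200j + 1000 = 14(196j³ + 420j² + 300j + 71) + 6, so n³ ≡ 6 (mod 14).

Not equivalent: only (⇒) holds.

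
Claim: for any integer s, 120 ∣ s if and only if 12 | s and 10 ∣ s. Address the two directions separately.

(⇒) holds; (⇐) fails.

[⇒] If 120 ∣ s, write s = 120q. Since 120 = 10·12, s = 12·(10q), so 12 ∣ s; and since 120 = 12·10, s = 10·(12q), so 10 ∣ s.

[⇐] This fails: take s = 60. Both 12 ∣ 60 and 10 ∣ 60, yet 60 is not a multiple of 120 (since 60 = 0·120 + 60), so 120 ∤ 60.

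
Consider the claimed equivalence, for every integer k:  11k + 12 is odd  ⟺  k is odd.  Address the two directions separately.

Both directions hold; the statement is true.

(→) Suppose 11k + 12 is odd. Since 11 is odd, 11k and k have the same parity, so 11k + 12 ≡ k + 12 (mod 2). As 12 is even, 11k + 12 is odd exactly when k is odd. Thus k is odd.

(←) Conversely, suppose k is odd; write k = 2j + 1. Then 11k + 12 = 11·(2j + 1) + 12 = 2·11j + 23, which is odd.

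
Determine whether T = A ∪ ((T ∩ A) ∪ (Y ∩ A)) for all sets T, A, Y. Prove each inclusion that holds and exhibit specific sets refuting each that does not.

Neither inclusion holds.

(⊆) This inclusion fails. Take T = {1}, A = ∅, Y = ∅; then 1 ∈ T but 1 ∉ A ∪ ((T ∩ A) ∪ (Y ∩ A)).

(⊇) This inclusion fails. Take T = ∅, A = {1}, Y = ∅; then 1 ∈ A ∪ ((T ∩ A) ∪ (Y ∩ A)) but 1 ∉ T.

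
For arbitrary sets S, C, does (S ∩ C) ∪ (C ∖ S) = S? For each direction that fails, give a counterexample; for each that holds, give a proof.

Forward inclusion. This inclusion fails. Take S = ∅, C = {1}; then 1 ∈ (S ∩ C) ∪ (C ∖ S) but 1 ∉ S.

Reverse inclusion. This inclusion fails. Take S = {1}, C = ∅; then 1 ∈ S but 1 ∉ (S ∩ C) ∪ (C ∖ S).

(⊆) fails and (⊇) fails.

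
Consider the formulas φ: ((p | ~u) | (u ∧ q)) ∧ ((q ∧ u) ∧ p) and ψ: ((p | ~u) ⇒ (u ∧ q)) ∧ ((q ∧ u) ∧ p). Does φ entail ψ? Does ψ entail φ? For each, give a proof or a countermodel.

[⇒] Assume the antecedent. If q is true, the antecedent forces (q = T, p = T, u = T), and the consequent holds there. If q is false, the antecedent cannot hold. Either way the consequent holds.

[⇐] Assume the antecedent. If q is true, the antecedent forces (q = T, p = T, u = T), and the consequent holds there. If q is false, the antecedent cannot hold. Either way the consequent holds.

Both directions hold; the statement is true.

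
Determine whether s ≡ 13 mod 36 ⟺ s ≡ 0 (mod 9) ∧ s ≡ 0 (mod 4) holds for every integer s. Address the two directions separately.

Neither implication holds.

(⟹) This fails: s = 13 gives 13 ≡ 13 (mod 36) but 13 ≡ 4 (mod 9), so the conjunction on the right does not hold.

(⟸) This fails: s = 0 satisfies both congruences on the right (0 ≡ 0 mod 9 and 0 ≡ 0 mod 4) yet 0 ≡ 0 (mod 36), not 13.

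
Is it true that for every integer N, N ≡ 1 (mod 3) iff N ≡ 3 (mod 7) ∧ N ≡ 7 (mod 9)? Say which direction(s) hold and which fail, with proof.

(⇒) This fails: N = 1 gives 1 ≡ 1 (mod 3) but 1 ≡ 1 (mod 7), so the conjunction on the right does not hold.

(⇐) Conversely, if N ≡ 3 (mod 7) and N ≡ 7 (mod 9), then by the Chinese remainder theorem N ≡ 52 (mod 63). Since 52 ≡ 1 (mod 3) and 3 ∣ 63, we get N ≡ 1 (mod 3).

Only the converse holds.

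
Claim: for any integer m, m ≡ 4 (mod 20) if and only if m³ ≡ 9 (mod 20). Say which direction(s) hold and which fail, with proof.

Forward direction. This fails: take m = 4. Then 4 ≡ 4 (mod 20), but 4³ = 64 ≡ 4 (mod 20), not 9.

Converse. This fails: take m = 9. Then 9³ = 729 ≡ 9 (mod 20), yet 9 ≡ 9 (mod 20), not 4.

Both directions fail.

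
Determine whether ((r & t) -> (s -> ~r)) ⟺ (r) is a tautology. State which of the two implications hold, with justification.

Neither direction holds.

[⇒] This fails. Under t = F, r = F, s = F, the left side is true but the right side is false.

[⇐] This fails. Under t = T, r = T, s = T, the left side is false but the right side is true.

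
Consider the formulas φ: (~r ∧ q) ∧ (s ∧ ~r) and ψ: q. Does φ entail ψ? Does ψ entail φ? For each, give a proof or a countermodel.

(⇒) holds; (⇐) fails.

(←) This fails. Under q = T, r = F, s = F, the left side is false but the right side is true.

(→) Assume the antecedent. If q is true, q reduces to true regardless of the other variables. If q is false, the antecedent cannot hold. Either way q holds.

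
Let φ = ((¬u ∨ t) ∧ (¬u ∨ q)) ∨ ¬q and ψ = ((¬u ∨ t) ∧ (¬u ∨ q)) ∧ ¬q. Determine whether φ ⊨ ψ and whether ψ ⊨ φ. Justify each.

Only the reverse direction holds.

(⇐) Assume the antecedent. If t is true, ((¬u ∨ t) ∧ (¬u ∨ q)) ∨ ¬q reduces to true regardless of the other variables. If t is false, the antecedent forces (t = F, u = F, q = F), and ((¬u ∨ t) ∧ (¬u ∨ q)) ∨ ¬q holds there. Either way ((¬u ∨ t) ∧ (¬u ∨ q)) ∨ ¬q holds.

(⇒) This fails. Under t = F, u = T, q = F, the left side is true but the right side is false.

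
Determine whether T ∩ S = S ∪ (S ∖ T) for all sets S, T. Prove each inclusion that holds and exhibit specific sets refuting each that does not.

Forward inclusion. Let x ∈ T ∩ S. Then x ∈ S ∩ T, from which x ∈ S ∪ (S ∖ T).

Reverse inclusion. This inclusion fails. Take S = {1}, T = ∅; then 1 ∈ S ∪ (S ∖ T) but 1 ∉ T ∩ S.

Only the forward inclusion holds.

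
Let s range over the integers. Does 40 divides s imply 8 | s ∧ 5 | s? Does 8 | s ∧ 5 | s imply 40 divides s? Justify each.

Equivalent; both directions hold.

[⇒] If 40 ∣ s, write s = 40q. Since 40 = 5·8, s = 8·(5q), so 8 ∣ s; and since 40 = 8·5, s = 5·(8q), so 5 ∣ s.

[⇐] Suppose 8 ∣ s and 5 ∣ s. Any common multiple of 8 and 5 is a multiple of their lcm; here gcd(8, 5) = 1, so lcm(8, 5) = 8·5 = 40, so 40 ∣ s.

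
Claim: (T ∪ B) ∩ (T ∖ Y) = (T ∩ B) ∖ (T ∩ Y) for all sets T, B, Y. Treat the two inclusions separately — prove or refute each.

Reverse inclusion. Let x ∈ (T ∩ B) ∖ (T ∩ Y). Then x ∈ T ∩ B and x ∉ Y, from which x ∈ (T ∪ B) ∩ (T ∖ Y).

Forward inclusion. This inclusion fails. Take T = {1}, B = ∅, Y = ∅; then 1 ∈ (T ∪ B) ∩ (T ∖ Y) but 1 ∉ (T ∩ B) ∖ (T ∩ Y).

Only the reverse inclusion holds.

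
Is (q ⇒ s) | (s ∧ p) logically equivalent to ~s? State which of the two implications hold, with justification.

(⇒) This fails. Under p = F, s = T, q = F, the left side is true but the right side is false.

(⇐) This fails. Under p = F, s = F, q = T, the left side is false but the right side is true.

Neither direction holds.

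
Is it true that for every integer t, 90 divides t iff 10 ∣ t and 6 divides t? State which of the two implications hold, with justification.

The forward direction holds; the converse fails.

(⇐) This fails: take t = 30. Both 10 ∣ 30 and 6 ∣ 30, yet 30 is not a multiple of 90 (since 30 = 0·90 + 30), so 90 ∤ 30.

(⇒) If 90 ∣ t, write t = 90q. Since 90 = 9·10, t = 10·(9q), so 10 ∣ t; and since 90 = 15·6, t = 6·(15q), so 6 ∣ t.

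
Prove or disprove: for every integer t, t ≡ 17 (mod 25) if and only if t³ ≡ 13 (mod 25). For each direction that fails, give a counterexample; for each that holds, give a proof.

[⇒] Suppose t ≡ 17 (mod 25). Write t = 25j + 17. Then (25j + 17)³ = 15625j³ + 31875j² + 21675j + 4913 = 25(625j³ + 1275j² + 867j + 196) + 13, so t³ ≡ 13 (mod 25).

[⇐] Conversely, suppose t³ ≡ 13 (mod 25). The only residue r in {0, …, 24} with r³ ≡ 13 (mod 25) is r = 17, so t ≡ 17 (mod 25).

Both implications hold.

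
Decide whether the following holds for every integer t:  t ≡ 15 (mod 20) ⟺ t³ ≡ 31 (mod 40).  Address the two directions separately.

Neither implication holds.

(⟹) This fails: take t = 15. Then 15 ≡ 15 (mod 20), but 15³ = 3375 ≡ 15 (mod 40), not 31.

(⟸) This fails: take t = 31. Then 31³ = 29791 ≡ 31 (mod 40), yet 31 ≡ 11 (mod 20), not 15.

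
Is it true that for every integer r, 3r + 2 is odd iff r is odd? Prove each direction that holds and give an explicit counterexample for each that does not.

(⟹) Suppose 3r + 2 is odd. Since 3 is odd, 3r and r have the same parity, so 3r + 2 ≡ r + 2 (mod 2). As 2 is even, 3r + 2 is odd exactly when r is odd. Thus r is odd.

(⟸) Conversely, suppose r is odd; write r = 2j + 1. Then 3r + 2 = 3·(2j + 1) + 2 = 2·3j + 5, which is odd.

Equivalent; both directions hold.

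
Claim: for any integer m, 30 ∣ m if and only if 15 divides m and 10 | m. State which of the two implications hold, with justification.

[⇒] If 30 ∣ m, write m = 30q. Since 30 = 2·15, m = 15·(2q), so 15 ∣ m; and since 30 = 3·10, m = 10·(3q), so 10 ∣ m.

[⇐] Suppose 15 ∣ m and 10 ∣ m. Any common multiple of 15 and 10 is a multiple of their lcm; here lcm(15, 10) = 15·10/gcd(15, 10) = 150/5 = 30, so 30 ∣ m.

Equivalent; both directions hold.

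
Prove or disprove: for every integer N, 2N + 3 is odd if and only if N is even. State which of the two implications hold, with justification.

The forward direction fails; the converse holds.

(⟸) Suppose N is even. Since 2 is even, 2N is even for every N, so 2N + 3 has the same parity as 3, which is odd. Hence 2N + 3 is odd.

(⟹) This fails: take N = 7. Then 2N + 3 = 17, which is odd, yet N = 7 is odd, not even.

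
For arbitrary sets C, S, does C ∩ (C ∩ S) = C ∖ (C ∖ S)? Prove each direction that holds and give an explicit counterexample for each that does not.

(⟹) Let x ∈ C ∩ (C ∩ S). Then x ∈ C ∩ S, from which x ∈ C ∖ (C ∖ S).

(⟸) Let x ∈ C ∖ (C ∖ S). Then x ∈ C ∩ S, from which x ∈ C ∩ (C ∩ S).

Both inclusions hold; the sets are equal.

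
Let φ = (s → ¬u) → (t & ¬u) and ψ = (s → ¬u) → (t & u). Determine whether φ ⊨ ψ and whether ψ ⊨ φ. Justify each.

Both directions fail.

[⇒] This fails. Under t = T, u = F, s = F, the left side is true but the right side is false.

[⇐] This fails. Under t = T, u = T, s = F, the left side is false but the right side is true.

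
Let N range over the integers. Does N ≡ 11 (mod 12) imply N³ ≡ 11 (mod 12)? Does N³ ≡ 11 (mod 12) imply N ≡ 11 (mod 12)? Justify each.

(→) Suppose N ≡ 11 (mod 12). Write N = 12j + 11. Then (12j + 11)³ = 1728j³ + 4752j² + 4356j + 1331 = 12(144j³ + 396j² + 363j + 110) + 11, so N³ ≡ 11 (mod 12).

(←) For the converse, argue contrapositively. If N ≢ 11 (mod 12), then N is congruent to one of 0, 1, 2, 3, 4, 5, 6, 7, 8, 9, 10 modulo 12, and these give N³ ≡ 0, 1, 8, 3, 4, 5, 0, 7, 8, 9, 4 respectively — never 11.

Both implications hold.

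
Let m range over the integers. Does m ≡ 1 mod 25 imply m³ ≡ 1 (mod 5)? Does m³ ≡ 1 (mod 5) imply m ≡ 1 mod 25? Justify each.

Only the forward implication holds.

[⇒] Suppose m ≡ 1 (mod 25). Then m³ ≡ 1³ = 1 (mod 25), and since 5 ∣ 25, also m³ ≡ 1 (mod 5).

[⇐] This fails: take m = 6. Then 6³ = 216 ≡ 1 (mod 5), yet 6 ≡ 6 (mod 25), not 1.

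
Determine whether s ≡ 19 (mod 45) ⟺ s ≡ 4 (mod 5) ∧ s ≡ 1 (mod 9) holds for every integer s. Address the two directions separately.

Forward direction. Suppose s ≡ 19 (mod 45); write s = 45j + 19. Since 5 ∣ 45, reducing mod 5 gives s ≡ 19 ≡ 4 (mod 5); since 9 ∣ 45, reducing mod 9 gives s ≡ 19 ≡ 1 (mod 9).

Converse. If s ≡ 4 (mod 5) and s ≡ 1 (mod 9), then by the Chinese remainder theorem s ≡ 19 (mod 45). This is exactly s ≡ 19 (mod 45).

Both implications hold.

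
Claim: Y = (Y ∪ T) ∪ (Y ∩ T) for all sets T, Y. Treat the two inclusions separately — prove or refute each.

The sets are not equal: only the forward inclusion holds.

Reverse inclusion. This inclusion fails. Take T = {1}, Y = ∅; then 1 ∈ (Y ∪ T) ∪ (Y ∩ T) but 1 ∉ Y.

Forward inclusion. Let x ∈ Y. Then either x ∈ Y and x ∉ T; or x ∈ T ∩ Y. In each case x ∈ (Y ∪ T) ∪ (Y ∩ T), so Y ⊆ (Y ∪ T) ∪ (Y ∩ T).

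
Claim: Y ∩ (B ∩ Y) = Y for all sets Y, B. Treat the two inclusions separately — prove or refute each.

The sets are not equal: only the forward inclusion holds.

(⟹) Let x ∈ Y ∩ (B ∩ Y). Then x ∈ Y ∩ B, from which x ∈ Y.

(⟸) This inclusion fails. Take Y = {1}, B = ∅; then 1 ∈ Y but 1 ∉ Y ∩ (B ∩ Y).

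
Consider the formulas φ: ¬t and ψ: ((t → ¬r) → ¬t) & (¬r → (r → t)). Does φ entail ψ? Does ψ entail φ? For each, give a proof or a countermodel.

[⇒] Assume the antecedent. If t is true, the antecedent cannot hold. If t is false, the consequent reduces to true regardless of the other variables. Either way the consequent holds.

[⇐] This fails. Under t = T, r = T, the left side is false but the right side is true.

The forward direction holds; the converse fails.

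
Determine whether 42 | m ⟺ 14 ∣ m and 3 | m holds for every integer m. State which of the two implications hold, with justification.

Both directions hold.

Converse. Suppose 14 ∣ m and 3 ∣ m. Any common multiple of 14 and 3 is a multiple of their lcm; here gcd(14, 3) = 1, so lcm(14, 3) = 14·3 = 42, so 42 ∣ m.

Forward direction. If 42 ∣ m, write m = 42q. Since 42 = 3·14, m = 14·(3q), so 14 ∣ m; and since 42 = 14·3, m = 3·(14q), so 3 ∣ m.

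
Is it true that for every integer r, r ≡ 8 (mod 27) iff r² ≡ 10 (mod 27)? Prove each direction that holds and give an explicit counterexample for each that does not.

Forward direction. Suppose r ≡ 8 (mod 27). Write r = 27j + 8. Then (27j + 8)² = 729j² + 432j + 64 = 27(27j² + 16j + 2) + 10, so r² ≡ 10 (mod 27).

Converse. This fails: take r = 19. Then 19² = 361 ≡ 10 (mod 27), yet 19 ≡ 19 (mod 27), not 8.

Not equivalent: only (⇒) holds.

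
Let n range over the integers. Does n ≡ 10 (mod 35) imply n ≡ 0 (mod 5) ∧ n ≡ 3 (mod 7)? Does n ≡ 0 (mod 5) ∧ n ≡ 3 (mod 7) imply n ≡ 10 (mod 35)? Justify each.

Both directions hold; the statement is true.

(⇒) Suppose n ≡ 10 (mod 35); write n = 35j + 10. Since 5 ∣ 35, reducing mod 5 gives n ≡ 10 ≡ 0 (mod 5); since 7 ∣ 35, reducing mod 7 gives n ≡ 10 ≡ 3 (mod 7).

(⇐) Conversely, if n ≡ 0 (mod 5) and n ≡ 3 (mod 7), then by the Chinese remainder theorem n ≡ 10 (mod 35). This is exactly n ≡ 10 (mod 35).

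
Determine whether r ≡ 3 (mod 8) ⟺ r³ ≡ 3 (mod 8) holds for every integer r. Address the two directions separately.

(⟸) For the converse, argue contrapositively. If r ≢ 3 (mod 8), then r is congruent to one of 0, 1, 2, 4, 5, 6, 7 modulo 8, and these give r³ ≡ 0, 1, 0, 0, 5, 0, 7 respectively — never 3.

(⟹) Suppose r ≡ 3 (mod 8). Write r = 8j + 3. Then (8j + 3)³ = 512j³ + 576j² + 216j + 27 = 8(64j³ + 72j² + 27j + 3) + 3, so r³ ≡ 3 (mod 8).

Both directions hold; the statement is true.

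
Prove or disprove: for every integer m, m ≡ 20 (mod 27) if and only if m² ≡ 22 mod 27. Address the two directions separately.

Converse. This fails: take m = 7. Then 7² = 49 ≡ 22 (mod 27), yet 7 ≡ 7 (mod 27), not 20.

Forward direction. Suppose m ≡ 20 (mod 27). Write m = 27j + 20. Then (27j + 20)² = 729j² + 1080j + 400 = 27(27j² + 40j + 14) + 22, so m² ≡ 22 (mod 27).

(⇒) holds; (⇐) fails.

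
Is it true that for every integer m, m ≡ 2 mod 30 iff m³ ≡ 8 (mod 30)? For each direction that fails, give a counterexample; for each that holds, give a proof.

The biconditional holds.

Converse. Suppose m³ ≡ 8 (mod 30). The only residue r in {0, …, 29} with r³ ≡ 8 (mod 30) is r = 2, so m ≡ 2 (mod 30).

Forward direction. Suppose m ≡ 2 mod 30. Write m = 30j + 2. Then (30j + 2)³ = 27000j³ + 5400j² + 360j + 8 = 30(900j³ + 180j² + 12j) + 8, so m³ ≡ 8 (mod 30).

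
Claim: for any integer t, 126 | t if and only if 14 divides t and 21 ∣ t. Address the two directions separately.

(⟹) If 126 ∣ t, write t = 126q. Since 126 = 9·14, t = 14·(9q), so 14 ∣ t; and since 126 = 6·21, t = 21·(6q), so 21 ∣ t.

(⟸) This fails: take t = 42. Both 14 ∣ 42 and 21 ∣ 42, yet 42 is not a multiple of 126 (since 42 = 0·126 + 42), so 126 ∤ 42.

Only the forward direction holds.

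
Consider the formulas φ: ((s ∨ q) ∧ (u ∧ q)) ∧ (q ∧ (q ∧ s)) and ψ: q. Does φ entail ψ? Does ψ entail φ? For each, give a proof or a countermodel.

Not equivalent: only (⇒) holds.

(→) Assume the antecedent. If u is true, the antecedent forces (u = T, q = T, s = T), and q holds there. If u is false, the antecedent cannot hold. Either way q holds.

(←) This fails. Under u = F, q = T, s = F, the left side is false but the right side is true.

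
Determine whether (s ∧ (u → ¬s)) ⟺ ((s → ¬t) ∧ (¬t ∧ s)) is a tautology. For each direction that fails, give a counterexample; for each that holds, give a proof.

(⇒) fails and (⇐) fails.

(⇒) This fails. Under u = F, s = T, t = T, the left side is true but the right side is false.

(⇐) This fails. Under u = T, s = T, t = F, the left side is false but the right side is true.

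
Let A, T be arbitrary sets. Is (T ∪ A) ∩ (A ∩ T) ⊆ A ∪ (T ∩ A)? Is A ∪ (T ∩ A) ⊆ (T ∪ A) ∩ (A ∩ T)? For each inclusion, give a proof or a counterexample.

(⟸) This inclusion fails. Take A = {1}, T = ∅; then 1 ∈ A ∪ (T ∩ A) but 1 ∉ (T ∪ A) ∩ (A ∩ T).

(⟹) Let x ∈ (T ∪ A) ∩ (A ∩ T). Then x ∈ A ∩ T, from which x ∈ A ∪ (T ∩ A).

(⊆) holds; (⊇) fails.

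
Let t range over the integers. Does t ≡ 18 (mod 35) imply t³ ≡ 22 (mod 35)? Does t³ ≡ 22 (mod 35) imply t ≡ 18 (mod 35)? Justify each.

Forward direction. Suppose t ≡ 18 (mod 35). Write t = 35j + 18. Then (35j + 18)³ = 42875j³ + 66150j² + 34020j + 5832 = 35(1225j³ + 1890j² + 972j + 166) + 22, so t³ ≡ 22 (mod 35).

Converse. This fails: take t = 8. Then 8³ = 512 ≡ 22 (mod 35), yet 8 ≡ 8 (mod 35), not 18.

The forward direction holds; the converse fails.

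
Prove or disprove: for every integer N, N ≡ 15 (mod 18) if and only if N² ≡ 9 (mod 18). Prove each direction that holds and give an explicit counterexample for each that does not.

(⇒) holds; (⇐) fails.

(→) Suppose N ≡ 15 (mod 18). Write N = 18j + 15. Then (18j + 15)² = 324j² + 540j + 225 = 18(18j² + 30j + 12) + 9, so N² ≡ 9 (mod 18).

(←) This fails: take N = 3. Then 3² = 9 ≡ 9 (mod 18), yet 3 ≡ 3 (mod 18), not 15.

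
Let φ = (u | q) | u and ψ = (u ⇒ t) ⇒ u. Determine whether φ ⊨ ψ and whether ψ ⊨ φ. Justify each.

The forward direction fails; the converse holds.

(→) This fails. Under u = F, t = F, q = T, the left side is true but the right side is false.

(←) Assume the antecedent. If u is true, (u | q) | u reduces to true regardless of the other variables. If u is false, the antecedent cannot hold. Either way (u | q) | u holds.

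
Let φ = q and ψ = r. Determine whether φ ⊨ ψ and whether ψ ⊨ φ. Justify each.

Both directions fail.

(⇒) This fails. Under q = T, r = F, the left side is true but the right side is false.

(⇐) This fails. Under q = F, r = T, the left side is false but the right side is true.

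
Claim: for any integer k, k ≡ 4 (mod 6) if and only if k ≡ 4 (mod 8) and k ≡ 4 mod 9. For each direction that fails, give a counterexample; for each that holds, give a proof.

(⟹) This fails: k = 64 gives 64 ≡ 4 (mod 6) but 64 ≡ 0 (mod 8), so the conjunction on the right does not hold.

(⟸) Conversely, if k ≡ 4 (mod 8) and k ≡ 4 (mod 9), then by the Chinese remainder theorem k ≡ 4 (mod 72). Since 4 ≡ 4 (mod 6) and 6 ∣ 72, we get k ≡ 4 (mod 6).

Not equivalent: only (⇐) holds.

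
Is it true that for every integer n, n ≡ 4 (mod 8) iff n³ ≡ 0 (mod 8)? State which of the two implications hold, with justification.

(⟹) Suppose n ≡ 4 (mod 8). Write n = 8j + 4. Then (8j + 4)³ = 512j³ + 768j² + 384j + 64 = 8(64j³ + 96j² + 48j + 8) + 0, so n³ ≡ 0 (mod 8).

(⟸) This fails: take n = 0. Then 0³ = 0 ≡ 0 (mod 8), yet 0 ≡ 0 (mod 8), not 4.

Only the forward direction holds.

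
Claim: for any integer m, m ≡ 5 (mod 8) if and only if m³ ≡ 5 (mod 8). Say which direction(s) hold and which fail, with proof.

(→) Suppose m ≡ 5 (mod 8). Write m = 8j + 5. Then (8j + 5)³ = 512j³ + 960j² + 600j + 125 = 8(64j³ + 120j² + 75j + 15) + 5, so m³ ≡ 5 (mod 8).

(←) For the converse, argue contrapositively. If m ≢ 5 (mod 8), then m is congruent to one of 0, 1, 2, 3, 4, 6, 7 modulo 8, and these give m³ ≡ 0, 1, 0, 3, 0, 0, 7 respectively — never 5.

Both implications hold.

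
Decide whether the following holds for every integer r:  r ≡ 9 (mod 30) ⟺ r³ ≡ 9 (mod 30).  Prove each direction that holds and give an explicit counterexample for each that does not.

[⇒] Suppose r ≡ 9 (mod 30). Write r = 30j + 9. Then (30j + 9)³ = 27000j³ + 24300j² + 7290j + 729 = 30(900j³ + 810j² + 243j + 24) + 9, so r³ ≡ 9 (mod 30).

[⇐] Conversely, suppose r³ ≡ 9 (mod 30). The only residue r in {0, …, 29} with r³ ≡ 9 (mod 30) is r = 9, so r ≡ 9 (mod 30).

The biconditional holds.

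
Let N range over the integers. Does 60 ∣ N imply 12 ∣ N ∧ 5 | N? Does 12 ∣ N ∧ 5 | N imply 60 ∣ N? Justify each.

Equivalent; both directions hold.

(⇒) If 60 ∣ N, write N = 60q. Since 60 = 5·12, N = 12·(5q), so 12 ∣ N; and since 60 = 12·5, N = 5·(12q), so 5 ∣ N.

(⇐) Suppose 12 ∣ N and 5 ∣ N. Any common multiple of 12 and 5 is a multiple of their lcm; here gcd(12, 5) = 1, so lcm(12, 5) = 12·5 = 60, so 60 ∣ N.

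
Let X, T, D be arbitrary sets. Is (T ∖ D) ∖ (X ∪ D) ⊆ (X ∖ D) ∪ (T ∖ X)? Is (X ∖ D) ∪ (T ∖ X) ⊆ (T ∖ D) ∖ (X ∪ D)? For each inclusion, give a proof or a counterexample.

(⊆) Let x ∈ (T ∖ D) ∖ (X ∪ D). Then x ∈ T and x ∉ X, D, from which x ∈ (X ∖ D) ∪ (T ∖ X).

(⊇) This inclusion fails. Take X = {1}, T = ∅, D = ∅; then 1 ∈ (X ∖ D) ∪ (T ∖ X) but 1 ∉ (T ∖ D) ∖ (X ∪ D).

The sets are not equal: only the forward inclusion holds.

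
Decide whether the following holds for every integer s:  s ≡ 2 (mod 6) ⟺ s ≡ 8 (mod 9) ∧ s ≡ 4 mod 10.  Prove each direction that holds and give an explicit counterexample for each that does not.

(→) This fails: s = 32 gives 32 ≡ 2 (mod 6) but 32 ≡ 5 (mod 9), so the conjunction on the right does not hold.

(←) Conversely, if s ≡ 8 (mod 9) and s ≡ 4 (mod 10), then by the Chinese remainder theorem s ≡ 44 (mod 90). Since 44 ≡ 2 (mod 6) and 6 ∣ 90, we get s ≡ 2 (mod 6).

Only the reverse direction holds.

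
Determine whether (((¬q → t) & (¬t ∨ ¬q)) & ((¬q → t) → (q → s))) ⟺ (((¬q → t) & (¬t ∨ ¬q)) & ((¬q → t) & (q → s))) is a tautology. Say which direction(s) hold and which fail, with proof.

(→) Assume the antecedent. If q is true, the antecedent forces (q = T, t = F, s = T), and the consequent holds there. If q is false, the antecedent forces (q = F, t = T, s = F) or (q = F, t = T, s = T), and the consequent holds there. Either way the consequent holds.

(←) Assume the antecedent. If q is true, the antecedent forces (q = T, t = F, s = T), and the consequent holds there. If q is false, the antecedent forces (q = F, t = T, s = F) or (q = F, t = T, s = T), and the consequent holds there. Either way the consequent holds.

The biconditional holds.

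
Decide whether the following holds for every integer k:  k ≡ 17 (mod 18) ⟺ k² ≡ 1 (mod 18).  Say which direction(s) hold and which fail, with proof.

(⟸) This fails: take k = 1. Then 1² = 1 ≡ 1 (mod 18), yet 1 ≡ 1 (mod 18), not 17.

(⟹) Suppose k ≡ 17 (mod 18). Write k = 18j + 17. Then (18j + 17)² = 324j² + 612j + 289 = 18(18j² + 34j + 16) + 1, so k² ≡ 1 (mod 18).

Not equivalent: only (⇒) holds.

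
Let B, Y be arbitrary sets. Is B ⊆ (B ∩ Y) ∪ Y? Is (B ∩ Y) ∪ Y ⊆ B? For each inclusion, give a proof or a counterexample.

(⊆) This inclusion fails. Take B = {1}, Y = ∅; then 1 ∈ B but 1 ∉ (B ∩ Y) ∪ Y.

(⊇) This inclusion fails. Take B = ∅, Y = {1}; then 1 ∈ (B ∩ Y) ∪ Y but 1 ∉ B.

Both inclusions fail.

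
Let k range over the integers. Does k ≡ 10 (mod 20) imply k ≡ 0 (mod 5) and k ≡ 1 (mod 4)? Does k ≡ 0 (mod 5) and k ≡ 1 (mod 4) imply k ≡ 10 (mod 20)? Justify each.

(→) This fails: k = 10 gives 10 ≡ 10 (mod 20) but 10 ≡ 2 (mod 4), so the conjunction on the right does not hold.

(←) This fails: k = 5 satisfies both congruences on the right (5 ≡ 0 mod 5 and 5 ≡ 1 mod 4) yet 5 ≡ 5 (mod 20), not 10.

Both directions fail.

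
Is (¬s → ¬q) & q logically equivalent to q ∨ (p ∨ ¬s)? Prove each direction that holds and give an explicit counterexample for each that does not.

Only the forward implication holds.

Forward direction. Assume the antecedent. If s is true, the antecedent forces (s = T, p = F, q = T) or (s = T, p = T, q = T), and q ∨ (p ∨ ¬s) holds there. If s is false, the antecedent cannot hold. Either way q ∨ (p ∨ ¬s) holds.

Converse. This fails. Under s = F, p = F, q = F, the left side is false but the right side is true.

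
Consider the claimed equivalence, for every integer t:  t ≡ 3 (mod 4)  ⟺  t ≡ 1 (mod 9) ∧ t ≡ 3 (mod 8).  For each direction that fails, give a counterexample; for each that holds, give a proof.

Not equivalent: only (⇐) holds.

[⇐] If t ≡ 1 (mod 9) and t ≡ 3 (mod 8), then by the Chinese remainder theorem t ≡ 19 (mod 72). Since 19 ≡ 3 (mod 4) and 4 ∣ 72, we get t ≡ 3 (mod 4).

[⇒] This fails: t = 3 gives 3 ≡ 3 (mod 4) but 3 ≡ 3 (mod 9), so the conjunction on the right does not hold.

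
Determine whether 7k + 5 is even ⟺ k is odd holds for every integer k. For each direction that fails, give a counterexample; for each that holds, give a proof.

Both implications hold.

(→) Suppose 7k + 5 is even. Since 7 is odd, 7k and k have the same parity, so 7k + 5 ≡ k + 5 (mod 2). As 5 is odd, 7k + 5 is even exactly when k is odd. Thus k is odd.

(←) Conversely, suppose k is odd; write k = 2j + 1. Then 7k + 5 = 7·(2j + 1) + 5 = 2·7j + 12, which is even.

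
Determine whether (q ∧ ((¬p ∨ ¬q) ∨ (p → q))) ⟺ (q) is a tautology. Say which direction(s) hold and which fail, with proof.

The biconditional holds.

(→) Assume the antecedent. If p is true, the antecedent forces (p = T, q = T), and q holds there. If p is false, the antecedent forces (p = F, q = T), and q holds there. Either way q holds.

(←) Assume the antecedent. If p is true, the antecedent forces (p = T, q = T), and q ∧ ((¬p ∨ ¬q) ∨ (p → q)) holds there. If p is false, the antecedent forces (p = F, q = T), and q ∧ ((¬p ∨ ¬q) ∨ (p → q)) holds there. Either way q ∧ ((¬p ∨ ¬q) ∨ (p → q)) holds.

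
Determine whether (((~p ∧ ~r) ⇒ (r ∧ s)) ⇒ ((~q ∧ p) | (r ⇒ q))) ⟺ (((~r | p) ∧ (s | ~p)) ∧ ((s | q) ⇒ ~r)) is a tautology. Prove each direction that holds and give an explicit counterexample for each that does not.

(⟹) This fails. Under p = T, s = F, q = F, r = F, the left side is true but the right side is false.

(⟸) Assume the antecedent. If r is true, the antecedent cannot hold. If r is false, the consequent reduces to true regardless of the other variables. Either way the consequent holds.

Only the converse holds.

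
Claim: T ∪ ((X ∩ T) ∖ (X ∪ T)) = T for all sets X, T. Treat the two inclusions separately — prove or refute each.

Both inclusions hold; the sets are equal.

(⊆) Let x ∈ T ∪ ((X ∩ T) ∖ (X ∪ T)). Then either x ∈ T and x ∉ X; or x ∈ X ∩ T. In each case x ∈ T, so T ∪ ((X ∩ T) ∖ (X ∪ T)) ⊆ T.

(⊇) Let x ∈ T. Then either x ∈ T and x ∉ X; or x ∈ X ∩ T. In each case x ∈ T ∪ ((X ∩ T) ∖ (X ∪ T)), so T ⊆ T ∪ ((X ∩ T) ∖ (X ∪ T)).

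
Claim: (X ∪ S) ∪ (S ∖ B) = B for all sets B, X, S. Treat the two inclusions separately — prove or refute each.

(⟹) This inclusion fails. Take B = ∅, X = {1}, S = ∅; then 1 ∈ (X ∪ S) ∪ (S ∖ B) but 1 ∉ B.

(⟸) This inclusion fails. Take B = {1}, X = ∅, S = ∅; then 1 ∈ B but 1 ∉ (X ∪ S) ∪ (S ∖ B).

Both inclusions fail.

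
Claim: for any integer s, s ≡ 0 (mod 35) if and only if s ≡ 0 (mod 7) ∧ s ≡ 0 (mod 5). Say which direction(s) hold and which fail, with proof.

Both implications hold.

(⇒) Suppose s ≡ 0 (mod 35); write s = 35j + 0. Since 7 ∣ 35, reducing mod 7 gives s ≡ 0 (mod 7); since 5 ∣ 35, reducing mod 5 gives s ≡ 0 (mod 5).

(⇐) Conversely, if s ≡ 0 (mod 7) and s ≡ 0 (mod 5), then by the Chinese remainder theorem s ≡ 0 (mod 35). This is exactly s ≡ 0 (mod 35).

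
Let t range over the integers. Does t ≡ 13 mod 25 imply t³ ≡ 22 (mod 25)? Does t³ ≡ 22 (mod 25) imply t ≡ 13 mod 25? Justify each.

[⇒] Suppose t ≡ 13 mod 25. Write t = 25j + 13. Then (25j + 13)³ = 15625j³ + 24375j² + 12675j + 2197 = 25(625j³ + 975j² + 507j + 87) + 22, so t³ ≡ 22 (mod 25).

[⇐] Conversely, suppose t³ ≡ 22 (mod 25). The only residue r in {0, …, 24} with r³ ≡ 22 (mod 25) is r = 13, so t ≡ 13 (mod 25).

Equivalent; both directions hold.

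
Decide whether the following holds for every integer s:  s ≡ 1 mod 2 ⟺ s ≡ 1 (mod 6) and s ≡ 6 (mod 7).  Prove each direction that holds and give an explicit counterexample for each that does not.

(⇐) If s ≡ 1 (mod 6) and s ≡ 6 (mod 7), then by the Chinese remainder theorem s ≡ 13 (mod 42). Since 13 ≡ 1 (mod 2) and 2 ∣ 42, we get s ≡ 1 (mod 2).

(⇒) This fails: s = 1 gives 1 ≡ 1 (mod 2) but 1 ≡ 1 (mod 7), so the conjunction on the right does not hold.

Only the converse holds.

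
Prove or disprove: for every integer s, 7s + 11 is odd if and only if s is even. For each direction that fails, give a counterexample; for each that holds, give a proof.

Both directions hold; the statement is true.

(⇒) Suppose 7s + 11 is odd. Since 7 is odd, 7s and s have the same parity, so 7s + 11 ≡ s + 11 (mod 2). As 11 is odd, 7s + 11 is odd exactly when s is even. Thus s is even.

(⇐) Conversely, suppose s is even; write s = 2j. Then 7s + 11 = 7·(2j) + 11 = 2·7j + 11, which is odd.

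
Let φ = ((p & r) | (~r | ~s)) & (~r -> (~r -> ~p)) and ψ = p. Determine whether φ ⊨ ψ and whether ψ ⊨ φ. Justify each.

(⇒) fails and (⇐) fails.

(⟹) This fails. Under p = F, r = F, s = F, the left side is true but the right side is false.

(⟸) This fails. Under p = T, r = F, s = F, the left side is false but the right side is true.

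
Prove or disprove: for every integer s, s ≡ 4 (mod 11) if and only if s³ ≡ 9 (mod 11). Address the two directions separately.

The biconditional holds.

(⟹) Suppose s ≡ 4 (mod 11). Write s = 11j + 4. Then (11j + 4)³ = 1331j³ + 1452j² + 528j + 64 = 11(121j³ + 132j² + 48j + 5) + 9, so s³ ≡ 9 (mod 11).

(⟸) For the converse, argue contrapositively. If s ≢ 4 (mod 11), then s is congruent to one of 0, 1, 2, 3, 5, 6, 7, 8, 9, 10 modulo 11, and these give s³ ≡ 0, 1, 8, 5, 4, 7, 2, 6, 3, 10 respectively — never 9.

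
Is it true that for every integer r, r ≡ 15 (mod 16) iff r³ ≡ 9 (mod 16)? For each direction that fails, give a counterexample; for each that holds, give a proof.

[⇒] This fails: take r = 15. Then 15 ≡ 15 (mod 16), but 15³ = 3375 ≡ 15 (mod 16), not 9.

[⇐] This fails: take r = 9. Then 9³ = 729 ≡ 9 (mod 16), yet 9 ≡ 9 (mod 16), not 15.

(⇒) fails and (⇐) fails.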